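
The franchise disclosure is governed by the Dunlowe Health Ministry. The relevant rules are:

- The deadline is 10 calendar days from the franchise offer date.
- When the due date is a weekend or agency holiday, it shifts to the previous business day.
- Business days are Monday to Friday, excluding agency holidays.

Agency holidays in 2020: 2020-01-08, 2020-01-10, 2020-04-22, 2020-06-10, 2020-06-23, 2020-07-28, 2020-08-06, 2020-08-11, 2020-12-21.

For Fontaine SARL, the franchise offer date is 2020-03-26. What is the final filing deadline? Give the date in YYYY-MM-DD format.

10 calendar days after 2020-03-26 is 2020-04-05.
2020-04-05 falls on a Sunday. Rolling to the preceding business day gives 2020-04-03, a Friday.
The final due date is 2020-04-03.

2020-04-03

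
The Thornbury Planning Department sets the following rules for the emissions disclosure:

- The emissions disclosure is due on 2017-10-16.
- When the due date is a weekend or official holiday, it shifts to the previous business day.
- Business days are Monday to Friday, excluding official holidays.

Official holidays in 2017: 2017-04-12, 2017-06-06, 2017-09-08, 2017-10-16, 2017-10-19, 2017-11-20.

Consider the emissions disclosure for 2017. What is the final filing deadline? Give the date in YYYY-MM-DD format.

2017-10-13

The stated deadline is 2017-10-16.
2017-10-16 falls on a listed holiday. Rolling to the preceding business day gives 2017-10-13, a Friday.
Final deadline: 2017-10-13.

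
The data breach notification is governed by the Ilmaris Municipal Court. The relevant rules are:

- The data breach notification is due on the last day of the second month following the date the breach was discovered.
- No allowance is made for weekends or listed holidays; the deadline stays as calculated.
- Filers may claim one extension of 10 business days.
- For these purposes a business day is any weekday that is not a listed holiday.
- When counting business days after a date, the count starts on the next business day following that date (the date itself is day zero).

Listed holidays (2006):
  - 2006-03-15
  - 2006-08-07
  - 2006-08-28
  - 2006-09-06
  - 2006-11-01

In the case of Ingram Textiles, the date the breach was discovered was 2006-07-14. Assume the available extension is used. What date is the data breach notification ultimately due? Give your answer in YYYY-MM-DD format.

2006-10-13

The second month after 2006-07-14 is September 2006, whose last day is 2006-09-30.
No adjustment is made for weekends or holidays, so 2006-09-30 stands.
Counting 10 further business days from 2006-09-30 reaches 2006-10-13.
2006-10-13 falls on a Friday. The rules make no weekend/holiday allowance, so it remains 2006-10-13.
So the filing is due 2006-10-13.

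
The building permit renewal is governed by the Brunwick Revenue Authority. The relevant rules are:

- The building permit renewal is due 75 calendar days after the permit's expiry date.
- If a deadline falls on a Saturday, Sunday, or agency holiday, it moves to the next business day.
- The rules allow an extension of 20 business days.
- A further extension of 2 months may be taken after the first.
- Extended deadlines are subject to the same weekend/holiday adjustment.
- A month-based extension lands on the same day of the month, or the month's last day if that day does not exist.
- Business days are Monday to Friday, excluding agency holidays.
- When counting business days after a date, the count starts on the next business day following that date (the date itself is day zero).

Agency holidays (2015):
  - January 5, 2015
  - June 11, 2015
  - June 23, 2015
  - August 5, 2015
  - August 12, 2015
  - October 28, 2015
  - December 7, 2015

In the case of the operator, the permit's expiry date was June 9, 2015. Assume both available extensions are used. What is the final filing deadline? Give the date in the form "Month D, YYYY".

November 23, 2015

From June 9, 2015, 75 calendar days later is August 23, 2015.
August 23, 2015 falls on a Sunday. Rolling to the next business day gives August 24, 2015, a Monday.
Counting 20 further business days from August 24, 2015 reaches September 21, 2015.
September 21, 2015 (Monday) is already a business day.
Applying the 2 months extension: 2 months after September 21, 2015 is November 21, 2015.
November 21, 2015 falls on a Saturday. Rolling to the next business day gives November 23, 2015, a Monday.
So the filing is due November 23, 2015.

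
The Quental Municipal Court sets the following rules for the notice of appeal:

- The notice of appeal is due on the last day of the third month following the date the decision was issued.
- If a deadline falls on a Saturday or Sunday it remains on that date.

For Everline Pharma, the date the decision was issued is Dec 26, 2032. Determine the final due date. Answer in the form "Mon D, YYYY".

The third month after Dec 26, 2032 is March 2033, whose last day is Mar 31, 2033.
Mar 31, 2033 is a Thursday; no weekend or holiday adjustment applies.
Final deadline: Mar 31, 2033.

Mar 31, 2033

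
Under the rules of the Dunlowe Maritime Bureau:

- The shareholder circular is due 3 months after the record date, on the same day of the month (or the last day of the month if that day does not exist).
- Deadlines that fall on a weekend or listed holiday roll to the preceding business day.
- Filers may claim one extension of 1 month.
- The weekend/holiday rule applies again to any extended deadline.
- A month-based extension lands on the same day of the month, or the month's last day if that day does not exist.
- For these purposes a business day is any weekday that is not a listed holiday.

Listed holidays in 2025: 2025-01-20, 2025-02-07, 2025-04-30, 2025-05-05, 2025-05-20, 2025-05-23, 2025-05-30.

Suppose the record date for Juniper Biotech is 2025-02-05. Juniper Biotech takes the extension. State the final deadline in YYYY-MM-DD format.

2025-06-02

Moving 3 months forward from 2025-02-05 on the corresponding day gives 2025-05-05.
2025-05-05 falls on a listed holiday. Rolling to the preceding business day gives 2025-05-02, a Friday.
Applying the 1 month extension: 1 month after 2025-05-02 is 2025-06-02.
2025-06-02 falls on a Monday, which is a business day, so no adjustment is needed.
So the filing is due 2025-06-02.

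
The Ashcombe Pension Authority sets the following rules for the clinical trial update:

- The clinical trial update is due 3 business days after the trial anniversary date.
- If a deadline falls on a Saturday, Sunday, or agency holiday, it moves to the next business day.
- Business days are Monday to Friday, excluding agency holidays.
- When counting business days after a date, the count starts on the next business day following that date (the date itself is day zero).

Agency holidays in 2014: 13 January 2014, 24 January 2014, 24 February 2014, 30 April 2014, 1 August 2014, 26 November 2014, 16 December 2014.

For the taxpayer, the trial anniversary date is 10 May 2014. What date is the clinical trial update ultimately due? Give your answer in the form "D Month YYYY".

Counting 3 business days after 10 May 2014 (skipping weekends and listed holidays) reaches 14 May 2014.
14 May 2014 is a Wednesday and not a listed holiday, so it stands.
The final due date is 14 May 2014.

14 May 2014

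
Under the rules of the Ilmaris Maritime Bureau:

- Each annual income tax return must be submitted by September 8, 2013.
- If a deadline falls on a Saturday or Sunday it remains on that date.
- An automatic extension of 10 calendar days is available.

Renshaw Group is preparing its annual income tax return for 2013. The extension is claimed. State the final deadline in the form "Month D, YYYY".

September 18, 2013

The stated deadline is September 8, 2013.
September 8, 2013 is a Sunday; no weekend or holiday adjustment applies.
The 10-calendar-day extension moves the deadline from September 8, 2013 to September 18, 2013.
September 18, 2013 is a Wednesday; no weekend or holiday adjustment applies.
So the filing is due September 18, 2013.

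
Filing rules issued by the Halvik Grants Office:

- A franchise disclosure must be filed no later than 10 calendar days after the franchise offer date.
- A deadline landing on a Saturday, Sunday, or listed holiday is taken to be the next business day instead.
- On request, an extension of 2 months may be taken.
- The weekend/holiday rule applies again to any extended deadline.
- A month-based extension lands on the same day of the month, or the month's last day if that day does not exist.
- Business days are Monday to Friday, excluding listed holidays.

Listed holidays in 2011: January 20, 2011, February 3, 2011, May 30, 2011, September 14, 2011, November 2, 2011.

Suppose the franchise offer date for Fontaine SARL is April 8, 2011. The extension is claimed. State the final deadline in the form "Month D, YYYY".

June 20, 2011

Trigger date April 8, 2011 + 10 calendar days = April 18, 2011.
April 18, 2011 is a Monday and not a listed holiday, so it stands.
The 2 months extension carries April 18, 2011 to June 18, 2011.
June 18, 2011 is a Saturday; the next business day is June 20, 2011 (Monday).
Deadline: June 20, 2011.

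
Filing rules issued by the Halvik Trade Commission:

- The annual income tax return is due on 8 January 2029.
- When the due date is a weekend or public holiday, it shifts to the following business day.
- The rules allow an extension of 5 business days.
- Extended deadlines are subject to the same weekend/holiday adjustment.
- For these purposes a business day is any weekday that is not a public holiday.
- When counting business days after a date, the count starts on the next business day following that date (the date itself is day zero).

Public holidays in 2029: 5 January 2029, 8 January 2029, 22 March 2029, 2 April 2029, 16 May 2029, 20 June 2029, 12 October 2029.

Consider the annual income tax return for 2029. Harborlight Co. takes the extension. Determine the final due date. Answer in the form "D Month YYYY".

16 January 2029

Start from the fixed due date, 8 January 2029.
8 January 2029 is a listed holiday; the next business day is 9 January 2029 (Tuesday).
Applying the 5-business-day extension: 5 business days after 9 January 2029 is 16 January 2029.
16 January 2029 is a Tuesday and not a listed holiday, so it stands.
Deadline: 16 January 2029.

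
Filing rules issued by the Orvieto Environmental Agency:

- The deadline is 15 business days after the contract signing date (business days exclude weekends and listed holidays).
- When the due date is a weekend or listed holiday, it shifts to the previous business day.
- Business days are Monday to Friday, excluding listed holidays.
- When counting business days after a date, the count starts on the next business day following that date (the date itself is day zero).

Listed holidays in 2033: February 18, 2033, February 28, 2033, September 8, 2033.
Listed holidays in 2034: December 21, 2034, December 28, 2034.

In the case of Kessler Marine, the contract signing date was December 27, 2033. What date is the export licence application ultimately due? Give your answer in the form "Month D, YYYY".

Starting the day after December 27, 2033 and counting 15 business days lands on January 17, 2034.
January 17, 2034 falls on a Tuesday, which is a business day, so no adjustment is needed.
Deadline: January 17, 2034.

January 17, 2034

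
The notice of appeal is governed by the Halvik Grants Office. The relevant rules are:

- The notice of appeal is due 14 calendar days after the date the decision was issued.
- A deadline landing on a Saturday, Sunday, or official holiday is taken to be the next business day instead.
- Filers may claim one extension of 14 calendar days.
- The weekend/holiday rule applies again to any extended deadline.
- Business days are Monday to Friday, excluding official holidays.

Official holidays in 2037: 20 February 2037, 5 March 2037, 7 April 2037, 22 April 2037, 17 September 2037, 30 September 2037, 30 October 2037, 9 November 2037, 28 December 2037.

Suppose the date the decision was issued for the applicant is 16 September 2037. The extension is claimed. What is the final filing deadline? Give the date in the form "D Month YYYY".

15 October 2037

Adding 14 calendar days to 16 September 2037 gives 30 September 2037.
30 September 2037 is a listed holiday, so it moves to the next business day, 1 October 2037 (Thursday).
The 14-calendar-day extension moves the deadline from 1 October 2037 to 15 October 2037.
15 October 2037 is a Thursday and not a listed holiday, so it stands.
Final deadline: 15 October 2037.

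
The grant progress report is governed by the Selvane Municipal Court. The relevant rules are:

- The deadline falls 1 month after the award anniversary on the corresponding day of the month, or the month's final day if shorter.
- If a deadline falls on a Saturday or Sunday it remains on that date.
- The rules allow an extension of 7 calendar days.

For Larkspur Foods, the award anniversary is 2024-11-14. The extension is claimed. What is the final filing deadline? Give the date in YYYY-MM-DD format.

2024-12-21

1 month from 2024-11-14 is 2024-12-14.
No adjustment is made for weekends or holidays, so 2024-12-14 stands.
Add the 7 calendar-day extension to 2024-12-14: 2024-12-21.
2024-12-21 is a Saturday; no weekend or holiday adjustment applies.
Final deadline: 2024-12-21.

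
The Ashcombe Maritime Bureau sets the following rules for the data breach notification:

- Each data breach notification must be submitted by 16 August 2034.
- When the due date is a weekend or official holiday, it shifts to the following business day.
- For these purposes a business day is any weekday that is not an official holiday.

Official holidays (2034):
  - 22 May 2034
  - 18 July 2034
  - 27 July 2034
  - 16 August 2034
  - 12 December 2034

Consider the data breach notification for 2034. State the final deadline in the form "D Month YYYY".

The statutory due date is 16 August 2034.
16 August 2034 is a listed holiday, so it moves to the next business day, 17 August 2034 (Thursday).
Deadline: 17 August 2034.

17 August 2034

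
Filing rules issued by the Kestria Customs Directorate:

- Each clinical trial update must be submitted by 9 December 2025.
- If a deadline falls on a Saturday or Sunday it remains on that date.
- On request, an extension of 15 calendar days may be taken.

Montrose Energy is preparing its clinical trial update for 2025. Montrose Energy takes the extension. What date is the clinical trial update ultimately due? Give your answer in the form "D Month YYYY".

The stated deadline is 9 December 2025.
9 December 2025 falls on a Tuesday. The rules make no weekend/holiday allowance, so it remains 9 December 2025.
With the 15-day extension, 9 December 2025 becomes 24 December 2025.
24 December 2025 is a Wednesday; no weekend or holiday adjustment applies.
So the filing is due 24 December 2025.

24 December 2025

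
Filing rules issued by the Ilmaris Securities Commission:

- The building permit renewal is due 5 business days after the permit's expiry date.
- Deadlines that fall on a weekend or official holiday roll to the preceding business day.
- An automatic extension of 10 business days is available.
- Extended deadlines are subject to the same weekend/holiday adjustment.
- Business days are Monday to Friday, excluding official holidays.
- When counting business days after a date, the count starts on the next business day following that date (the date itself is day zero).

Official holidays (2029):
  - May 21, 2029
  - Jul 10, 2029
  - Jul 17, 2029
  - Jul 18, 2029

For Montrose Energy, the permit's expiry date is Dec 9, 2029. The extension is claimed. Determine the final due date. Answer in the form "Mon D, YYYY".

Dec 28, 2029

Counting 5 business days after Dec 9, 2029 (skipping weekends and listed holidays) reaches Dec 14, 2029.
Dec 14, 2029 falls on a Friday, which is a business day, so no adjustment is needed.
Counting 10 further business days from Dec 14, 2029 reaches Dec 28, 2029.
Since Dec 28, 2029 is a Friday and not a holiday, the date is unchanged.
The final due date is Dec 28, 2029.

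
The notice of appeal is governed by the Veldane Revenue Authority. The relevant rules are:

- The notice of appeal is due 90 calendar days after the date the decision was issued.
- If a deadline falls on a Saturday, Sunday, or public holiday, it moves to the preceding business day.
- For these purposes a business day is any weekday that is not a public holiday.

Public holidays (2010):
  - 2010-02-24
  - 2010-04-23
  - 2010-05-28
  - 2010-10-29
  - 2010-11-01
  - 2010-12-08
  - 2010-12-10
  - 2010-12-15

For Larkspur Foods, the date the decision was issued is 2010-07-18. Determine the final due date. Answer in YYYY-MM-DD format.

From 2010-07-18, 90 calendar days later is 2010-10-16.
2010-10-16 is a Saturday; the preceding business day is 2010-10-15 (Friday).
So the filing is due 2010-10-15.

2010-10-15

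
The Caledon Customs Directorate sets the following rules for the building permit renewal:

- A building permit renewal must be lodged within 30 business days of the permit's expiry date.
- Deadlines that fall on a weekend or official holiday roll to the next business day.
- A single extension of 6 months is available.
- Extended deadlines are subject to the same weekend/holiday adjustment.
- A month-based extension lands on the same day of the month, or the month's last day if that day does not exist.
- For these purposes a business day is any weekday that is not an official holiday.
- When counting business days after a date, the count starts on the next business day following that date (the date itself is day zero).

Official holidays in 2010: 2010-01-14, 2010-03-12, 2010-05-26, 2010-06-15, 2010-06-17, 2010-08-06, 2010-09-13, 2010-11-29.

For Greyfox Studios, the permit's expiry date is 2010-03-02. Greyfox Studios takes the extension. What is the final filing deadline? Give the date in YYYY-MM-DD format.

2010-10-14

Starting the day after 2010-03-02 and counting 30 business days lands on 2010-04-14.
Since 2010-04-14 is a Wednesday and not a holiday, the date is unchanged.
The 6 months extension carries 2010-04-14 to 2010-10-14.
Since 2010-10-14 is a Thursday and not a holiday, the date is unchanged.
Deadline: 2010-10-14.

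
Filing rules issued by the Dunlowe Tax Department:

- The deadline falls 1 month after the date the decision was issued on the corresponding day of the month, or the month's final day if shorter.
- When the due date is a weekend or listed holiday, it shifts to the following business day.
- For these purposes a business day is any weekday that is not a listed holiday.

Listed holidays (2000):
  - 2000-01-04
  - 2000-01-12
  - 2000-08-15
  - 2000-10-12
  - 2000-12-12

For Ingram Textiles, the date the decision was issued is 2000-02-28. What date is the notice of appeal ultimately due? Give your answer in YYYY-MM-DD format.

1 month from 2000-02-28 is 2000-03-28.
2000-03-28 (Tuesday) is already a business day.
Final deadline: 2000-03-28.

2000-03-28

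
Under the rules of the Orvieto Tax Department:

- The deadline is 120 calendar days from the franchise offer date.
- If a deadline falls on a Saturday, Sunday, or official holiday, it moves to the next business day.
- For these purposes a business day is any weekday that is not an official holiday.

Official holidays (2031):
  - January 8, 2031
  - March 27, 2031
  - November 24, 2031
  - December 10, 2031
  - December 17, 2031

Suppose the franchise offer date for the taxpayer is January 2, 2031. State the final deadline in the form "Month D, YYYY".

120 calendar days after January 2, 2031 is May 2, 2031.
Since May 2, 2031 is a Friday and not a holiday, the date is unchanged.
Deadline: May 2, 2031.

May 2, 2031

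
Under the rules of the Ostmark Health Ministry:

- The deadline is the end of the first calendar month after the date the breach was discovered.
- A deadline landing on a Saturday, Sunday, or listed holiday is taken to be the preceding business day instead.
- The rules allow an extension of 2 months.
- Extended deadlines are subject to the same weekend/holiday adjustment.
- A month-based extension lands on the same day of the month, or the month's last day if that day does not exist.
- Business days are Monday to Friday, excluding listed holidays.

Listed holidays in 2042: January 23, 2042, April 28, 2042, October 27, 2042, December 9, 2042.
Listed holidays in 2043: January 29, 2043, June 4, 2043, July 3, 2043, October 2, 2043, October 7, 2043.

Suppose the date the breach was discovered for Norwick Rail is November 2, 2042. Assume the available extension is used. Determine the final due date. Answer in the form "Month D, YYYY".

February 27, 2043

1 month after November 2, 2042 falls in December 2042; the last day of that month is December 31, 2042.
December 31, 2042 is a Wednesday and not a listed holiday, so it stands.
The 2 months extension carries December 31, 2042 to February 28, 2043 (day 31 does not exist in February, so the month's last day is used).
Because February 28, 2043 is a Saturday, the deadline becomes February 27, 2043 (Friday).
So the filing is due February 27, 2043.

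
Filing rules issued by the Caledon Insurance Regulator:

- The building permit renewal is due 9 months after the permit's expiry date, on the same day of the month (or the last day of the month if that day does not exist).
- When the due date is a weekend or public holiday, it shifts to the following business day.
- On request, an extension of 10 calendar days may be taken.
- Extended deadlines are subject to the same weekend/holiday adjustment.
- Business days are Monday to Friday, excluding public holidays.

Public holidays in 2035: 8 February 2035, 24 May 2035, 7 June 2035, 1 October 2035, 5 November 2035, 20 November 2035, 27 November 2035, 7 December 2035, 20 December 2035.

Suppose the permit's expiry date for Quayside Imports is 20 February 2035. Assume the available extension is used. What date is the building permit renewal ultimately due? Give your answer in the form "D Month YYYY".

3 December 2035

9 months from 20 February 2035 is 20 November 2035.
Because 20 November 2035 is a listed holiday, the deadline becomes 21 November 2035 (Wednesday).
Applying the 10-calendar-day extension: 21 November 2035 + 10 days = 1 December 2035.
1 December 2035 is a Saturday, so it moves to the next business day, 3 December 2035 (Monday).
The final due date is 3 December 2035.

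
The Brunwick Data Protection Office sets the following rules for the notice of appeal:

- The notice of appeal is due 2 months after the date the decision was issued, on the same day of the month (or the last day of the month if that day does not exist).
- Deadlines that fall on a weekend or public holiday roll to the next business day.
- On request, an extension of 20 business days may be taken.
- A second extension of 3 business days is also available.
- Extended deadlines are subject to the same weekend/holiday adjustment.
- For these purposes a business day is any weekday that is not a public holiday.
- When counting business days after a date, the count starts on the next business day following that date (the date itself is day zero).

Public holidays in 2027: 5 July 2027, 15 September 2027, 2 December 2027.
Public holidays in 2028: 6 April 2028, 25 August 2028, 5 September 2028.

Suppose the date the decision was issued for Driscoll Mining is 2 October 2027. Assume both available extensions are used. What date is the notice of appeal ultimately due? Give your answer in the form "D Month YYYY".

5 January 2028

2 months from 2 October 2027 is 2 December 2027.
Because 2 December 2027 is a listed holiday, the deadline becomes 3 December 2027 (Friday).
The 20-business-day extension runs from 3 December 2027 to 31 December 2027.
31 December 2027 falls on a Friday, which is a business day, so no adjustment is needed.
Counting 3 further business days from 31 December 2027 reaches 5 January 2028.
5 January 2028 is a Wednesday and not a listed holiday, so it stands.
So the filing is due 5 January 2028.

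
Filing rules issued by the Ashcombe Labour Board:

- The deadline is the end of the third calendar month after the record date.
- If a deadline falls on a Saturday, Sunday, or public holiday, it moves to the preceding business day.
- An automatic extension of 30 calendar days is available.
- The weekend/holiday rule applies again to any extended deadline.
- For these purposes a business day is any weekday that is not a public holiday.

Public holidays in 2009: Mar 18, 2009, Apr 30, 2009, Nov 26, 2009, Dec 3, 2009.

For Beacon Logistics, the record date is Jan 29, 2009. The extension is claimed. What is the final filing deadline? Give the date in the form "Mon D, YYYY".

The third month after Jan 29, 2009 is April 2009, whose last day is Apr 30, 2009.
Apr 30, 2009 is a listed holiday; the preceding business day is Apr 29, 2009 (Wednesday).
The 30-calendar-day extension moves the deadline from Apr 29, 2009 to May 29, 2009.
May 29, 2009 is a Friday and not a listed holiday, so it stands.
Final deadline: May 29, 2009.

May 29, 2009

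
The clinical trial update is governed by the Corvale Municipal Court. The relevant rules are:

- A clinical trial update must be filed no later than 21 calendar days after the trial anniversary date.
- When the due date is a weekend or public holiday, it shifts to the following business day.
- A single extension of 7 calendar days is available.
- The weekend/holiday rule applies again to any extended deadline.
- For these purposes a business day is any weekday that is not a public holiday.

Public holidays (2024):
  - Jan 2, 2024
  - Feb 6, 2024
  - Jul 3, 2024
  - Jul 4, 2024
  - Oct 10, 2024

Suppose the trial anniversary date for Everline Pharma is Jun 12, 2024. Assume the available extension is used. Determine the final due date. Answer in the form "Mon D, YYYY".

Adding 21 calendar days to Jun 12, 2024 gives Jul 3, 2024.
Jul 3, 2024 is a listed holiday, so it moves to the next business day, Jul 5, 2024 (Friday).
The 7-calendar-day extension moves the deadline from Jul 5, 2024 to Jul 12, 2024.
Jul 12, 2024 (Friday) is already a business day.
The final due date is Jul 12, 2024.

Jul 12, 2024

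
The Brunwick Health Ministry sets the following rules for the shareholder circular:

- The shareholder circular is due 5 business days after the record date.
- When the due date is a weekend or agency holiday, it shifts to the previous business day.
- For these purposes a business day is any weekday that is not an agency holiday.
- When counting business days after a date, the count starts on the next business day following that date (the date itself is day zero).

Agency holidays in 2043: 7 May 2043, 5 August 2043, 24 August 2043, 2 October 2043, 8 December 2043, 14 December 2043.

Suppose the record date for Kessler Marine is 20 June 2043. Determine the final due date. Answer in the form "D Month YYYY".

26 June 2043

5 business days after 20 June 2043, excluding weekends and holidays, is 26 June 2043.
26 June 2043 is a Friday and not a listed holiday, so it stands.
Deadline: 26 June 2043.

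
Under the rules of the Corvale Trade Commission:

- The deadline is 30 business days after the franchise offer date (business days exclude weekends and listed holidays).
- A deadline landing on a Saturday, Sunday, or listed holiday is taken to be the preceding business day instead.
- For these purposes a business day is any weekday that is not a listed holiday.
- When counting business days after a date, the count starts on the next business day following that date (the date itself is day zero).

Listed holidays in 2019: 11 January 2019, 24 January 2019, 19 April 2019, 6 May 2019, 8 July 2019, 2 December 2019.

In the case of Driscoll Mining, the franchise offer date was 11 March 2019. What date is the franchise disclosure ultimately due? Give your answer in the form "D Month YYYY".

Starting the day after 11 March 2019 and counting 30 business days lands on 23 April 2019.
23 April 2019 (Tuesday) is already a business day.
Final deadline: 23 April 2019.

23 April 2019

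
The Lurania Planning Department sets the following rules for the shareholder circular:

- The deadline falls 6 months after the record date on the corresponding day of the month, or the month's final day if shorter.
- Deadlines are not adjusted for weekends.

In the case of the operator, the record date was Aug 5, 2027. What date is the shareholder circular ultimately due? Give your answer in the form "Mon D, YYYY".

Feb 5, 2028

Moving 6 months forward from Aug 5, 2027 on the corresponding day gives Feb 5, 2028.
No adjustment is made for weekends or holidays, so Feb 5, 2028 stands.
Deadline: Feb 5, 2028.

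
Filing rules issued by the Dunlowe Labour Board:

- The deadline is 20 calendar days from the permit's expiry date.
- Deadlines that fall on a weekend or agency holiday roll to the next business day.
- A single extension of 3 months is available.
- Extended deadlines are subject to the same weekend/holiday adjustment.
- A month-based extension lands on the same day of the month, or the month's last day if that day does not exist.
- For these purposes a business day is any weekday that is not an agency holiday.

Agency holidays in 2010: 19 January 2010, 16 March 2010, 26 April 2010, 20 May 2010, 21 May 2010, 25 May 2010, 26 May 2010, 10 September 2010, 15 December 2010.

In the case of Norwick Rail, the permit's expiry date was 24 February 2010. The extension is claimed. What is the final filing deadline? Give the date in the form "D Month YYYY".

17 June 2010

Trigger date 24 February 2010 + 20 calendar days = 16 March 2010.
Because 16 March 2010 is a listed holiday, the deadline becomes 17 March 2010 (Wednesday).
Add 3 months to 17 March 2010: 17 June 2010.
17 June 2010 falls on a Thursday, which is a business day, so no adjustment is needed.
The final due date is 17 June 2010.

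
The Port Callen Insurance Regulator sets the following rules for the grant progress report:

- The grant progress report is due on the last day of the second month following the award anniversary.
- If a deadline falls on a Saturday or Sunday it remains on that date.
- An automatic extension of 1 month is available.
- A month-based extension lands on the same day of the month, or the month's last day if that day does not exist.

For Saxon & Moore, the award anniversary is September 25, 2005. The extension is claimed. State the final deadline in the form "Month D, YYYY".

The second month after September 25, 2005 is November 2005, whose last day is November 30, 2005.
November 30, 2005 falls on a Wednesday. The rules make no weekend/holiday allowance, so it remains November 30, 2005.
The 1 month extension carries November 30, 2005 to December 30, 2005.
December 30, 2005 is a Friday; no weekend or holiday adjustment applies.
The final due date is December 30, 2005.

December 30, 2005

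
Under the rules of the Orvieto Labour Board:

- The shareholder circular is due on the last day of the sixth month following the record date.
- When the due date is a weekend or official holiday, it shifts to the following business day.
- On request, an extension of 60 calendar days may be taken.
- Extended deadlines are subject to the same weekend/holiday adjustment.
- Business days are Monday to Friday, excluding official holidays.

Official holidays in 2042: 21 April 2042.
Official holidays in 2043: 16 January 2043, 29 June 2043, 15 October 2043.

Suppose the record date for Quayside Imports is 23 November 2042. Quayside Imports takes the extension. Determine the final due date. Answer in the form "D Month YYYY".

31 July 2043

6 months after 23 November 2042 falls in May 2043; the last day of that month is 31 May 2043.
31 May 2043 is a Sunday; the next business day is 1 June 2043 (Monday).
With the 60-day extension, 1 June 2043 becomes 31 July 2043.
31 July 2043 is a Friday and not a listed holiday, so it stands.
Final deadline: 31 July 2043.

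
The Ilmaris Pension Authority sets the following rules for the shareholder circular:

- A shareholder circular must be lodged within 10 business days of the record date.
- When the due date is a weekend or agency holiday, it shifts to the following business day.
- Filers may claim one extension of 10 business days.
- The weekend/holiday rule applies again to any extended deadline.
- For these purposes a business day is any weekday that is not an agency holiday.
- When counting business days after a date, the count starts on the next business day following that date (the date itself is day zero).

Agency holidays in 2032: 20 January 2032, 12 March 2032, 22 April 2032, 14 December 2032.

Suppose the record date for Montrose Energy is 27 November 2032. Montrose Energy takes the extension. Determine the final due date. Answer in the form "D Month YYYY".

10 business days after 27 November 2032, excluding weekends and holidays, is 10 December 2032.
Since 10 December 2032 is a Friday and not a holiday, the date is unchanged.
Applying the 10-business-day extension: 10 business days after 10 December 2032 is 27 December 2032.
27 December 2032 falls on a Monday, which is a business day, so no adjustment is needed.
The final due date is 27 December 2032.

27 December 2032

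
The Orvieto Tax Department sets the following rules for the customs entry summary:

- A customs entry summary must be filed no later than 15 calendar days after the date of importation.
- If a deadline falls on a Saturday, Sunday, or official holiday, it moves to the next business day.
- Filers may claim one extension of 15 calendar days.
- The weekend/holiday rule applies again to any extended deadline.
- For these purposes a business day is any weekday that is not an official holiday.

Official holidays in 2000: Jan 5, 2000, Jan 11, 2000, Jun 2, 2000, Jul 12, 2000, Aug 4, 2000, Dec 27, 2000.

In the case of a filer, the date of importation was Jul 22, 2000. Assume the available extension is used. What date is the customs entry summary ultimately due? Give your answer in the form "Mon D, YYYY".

Aug 22, 2000

From Jul 22, 2000, 15 calendar days later is Aug 6, 2000.
Because Aug 6, 2000 is a Sunday, the deadline becomes Aug 7, 2000 (Monday).
The 15-calendar-day extension moves the deadline from Aug 7, 2000 to Aug 22, 2000.
Aug 22, 2000 is a Tuesday and not a listed holiday, so it stands.
Final deadline: Aug 22, 2000.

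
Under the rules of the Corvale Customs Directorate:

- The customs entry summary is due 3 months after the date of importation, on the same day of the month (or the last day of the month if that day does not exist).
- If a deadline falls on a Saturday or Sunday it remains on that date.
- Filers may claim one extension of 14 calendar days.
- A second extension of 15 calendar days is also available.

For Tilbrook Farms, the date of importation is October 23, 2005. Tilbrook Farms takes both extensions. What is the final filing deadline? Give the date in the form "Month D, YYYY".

February 21, 2006

3 months from October 23, 2005 is January 23, 2006.
No adjustment is made for weekends or holidays, so January 23, 2006 stands.
The 14-calendar-day extension moves the deadline from January 23, 2006 to February 6, 2006.
February 6, 2006 is a Monday; no weekend or holiday adjustment applies.
The 15-calendar-day extension moves the deadline from February 6, 2006 to February 21, 2006.
No adjustment is made for weekends or holidays, so February 21, 2006 stands.
Deadline: February 21, 2006.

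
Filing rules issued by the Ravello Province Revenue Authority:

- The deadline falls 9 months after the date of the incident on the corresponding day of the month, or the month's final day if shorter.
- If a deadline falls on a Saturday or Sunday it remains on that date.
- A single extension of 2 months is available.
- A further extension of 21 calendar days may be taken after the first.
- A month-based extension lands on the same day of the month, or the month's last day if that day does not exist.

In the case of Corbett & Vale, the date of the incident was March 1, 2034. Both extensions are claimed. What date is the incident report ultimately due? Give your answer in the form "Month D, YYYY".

February 22, 2035

9 months from March 1, 2034 is December 1, 2034.
No adjustment is made for weekends or holidays, so December 1, 2034 stands.
Add 2 months to December 1, 2034: February 1, 2035.
February 1, 2035 is a Thursday; no weekend or holiday adjustment applies.
Applying the 21-calendar-day extension: February 1, 2035 + 21 days = February 22, 2035.
February 22, 2035 falls on a Thursday. The rules make no weekend/holiday allowance, so it remains February 22, 2035.
Final deadline: February 22, 2035.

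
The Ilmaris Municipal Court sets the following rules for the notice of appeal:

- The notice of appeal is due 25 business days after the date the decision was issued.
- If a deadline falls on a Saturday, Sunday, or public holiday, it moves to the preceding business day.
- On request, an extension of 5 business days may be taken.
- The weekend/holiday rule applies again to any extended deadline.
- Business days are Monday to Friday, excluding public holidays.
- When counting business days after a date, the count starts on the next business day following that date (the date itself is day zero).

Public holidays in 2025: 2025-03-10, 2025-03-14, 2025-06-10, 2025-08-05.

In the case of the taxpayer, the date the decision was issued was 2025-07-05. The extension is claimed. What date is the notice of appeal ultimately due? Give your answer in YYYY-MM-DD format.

Starting the day after 2025-07-05 and counting 25 business days lands on 2025-08-11.
2025-08-11 is a Monday and not a listed holiday, so it stands.
Counting 5 further business days from 2025-08-11 reaches 2025-08-18.
Since 2025-08-18 is a Monday and not a holiday, the date is unchanged.
Final deadline: 2025-08-18.

2025-08-18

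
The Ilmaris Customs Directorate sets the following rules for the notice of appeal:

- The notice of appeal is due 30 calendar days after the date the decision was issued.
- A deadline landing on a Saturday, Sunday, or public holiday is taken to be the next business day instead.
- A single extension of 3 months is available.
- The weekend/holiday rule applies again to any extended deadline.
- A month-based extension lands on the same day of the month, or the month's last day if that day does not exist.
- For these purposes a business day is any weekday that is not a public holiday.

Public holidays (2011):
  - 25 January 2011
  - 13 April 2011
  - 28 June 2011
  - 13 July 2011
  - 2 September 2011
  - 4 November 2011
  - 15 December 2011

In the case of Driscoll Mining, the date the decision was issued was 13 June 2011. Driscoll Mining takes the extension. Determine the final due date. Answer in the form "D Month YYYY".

Trigger date 13 June 2011 + 30 calendar days = 13 July 2011.
13 July 2011 falls on a listed holiday. Rolling to the next business day gives 14 July 2011, a Thursday.
Add 3 months to 14 July 2011: 14 October 2011.
14 October 2011 falls on a Friday, which is a business day, so no adjustment is needed.
Deadline: 14 October 2011.

14 October 2011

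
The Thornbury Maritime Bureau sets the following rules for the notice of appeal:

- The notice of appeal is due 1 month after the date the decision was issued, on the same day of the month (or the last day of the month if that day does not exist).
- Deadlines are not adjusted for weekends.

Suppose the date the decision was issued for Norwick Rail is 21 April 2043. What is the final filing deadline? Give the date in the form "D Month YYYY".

1 month from 21 April 2043 is 21 May 2043.
No adjustment is made for weekends or holidays, so 21 May 2043 stands.
Deadline: 21 May 2043.

21 May 2043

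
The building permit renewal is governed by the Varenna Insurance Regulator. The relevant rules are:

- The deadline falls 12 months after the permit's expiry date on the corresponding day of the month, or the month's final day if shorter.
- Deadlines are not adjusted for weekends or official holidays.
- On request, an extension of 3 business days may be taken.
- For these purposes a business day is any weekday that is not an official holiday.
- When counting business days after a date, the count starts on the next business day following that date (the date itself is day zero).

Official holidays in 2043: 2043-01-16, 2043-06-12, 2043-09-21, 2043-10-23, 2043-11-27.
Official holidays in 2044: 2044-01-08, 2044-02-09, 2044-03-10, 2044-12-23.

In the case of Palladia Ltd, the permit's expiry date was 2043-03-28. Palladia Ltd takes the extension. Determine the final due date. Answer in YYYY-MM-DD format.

2044-03-31

12 months after 2043-03-28, on the same day of the month, is 2044-03-28.
2044-03-28 is a Monday; no weekend or holiday adjustment applies.
Applying the 3-business-day extension: 3 business days after 2044-03-28 is 2044-03-31.
2044-03-31 is a Thursday; no weekend or holiday adjustment applies.
Deadline: 2044-03-31.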